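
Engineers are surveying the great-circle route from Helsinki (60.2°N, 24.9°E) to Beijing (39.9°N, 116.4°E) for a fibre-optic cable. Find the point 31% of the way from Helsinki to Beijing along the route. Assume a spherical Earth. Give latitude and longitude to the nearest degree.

The haversine formula gives a central angle δ ≈ 0.992 rad (56.9°) between the endpoints.
Interpolate at f = 0.31 with slerp weights a = sin((1−f)δ)/sin δ ≈ 0.755, b = sin(fδ)/sin δ ≈ 0.362.
p = a·p₁ + b·p₂ ≈ (0.217, 0.407, 0.887); φ = arcsin(p_z) ≈ 62.55°, λ = atan2(p_y, p_x) ≈ 61.89°.

≈ (63°N, 62°E)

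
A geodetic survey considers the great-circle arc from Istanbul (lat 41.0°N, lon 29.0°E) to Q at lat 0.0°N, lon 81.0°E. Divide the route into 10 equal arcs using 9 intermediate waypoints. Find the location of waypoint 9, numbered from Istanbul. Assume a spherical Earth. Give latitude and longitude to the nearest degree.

≈ lat 5°N, lon 77°E

Convert each endpoint to a unit vector on the sphere (x = cos φ cos λ, y = cos φ sin λ, z = sin φ).
The central angle between the endpoints is δ = arccos(p₁·p₂) ≈ 1.088 rad (62.3°).
Interpolate at f = 9/10 with slerp weights a = sin((1−f)δ)/sin δ ≈ 0.123, b = sin(fδ)/sin δ ≈ 0.937.
p = a·p₁ + b·p₂ ≈ (0.228, 0.970, 0.080); φ = arcsin(p_z) ≈ 4.61°, λ = atan2(p_y, p_x) ≈ 76.81°.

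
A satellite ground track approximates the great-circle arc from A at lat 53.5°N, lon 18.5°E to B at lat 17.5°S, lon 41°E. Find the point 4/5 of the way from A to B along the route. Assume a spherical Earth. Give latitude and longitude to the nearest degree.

≈ lat 3°S, lon 38°E

From cos δ = sin φ₁ sin φ₂ + cos φ₁ cos φ₂ cos Δλ, the central angle is δ ≈ 1.285 rad (73.6°).
Interpolate at f = 4/5 with slerp weights a = sin((1−f)δ)/sin δ ≈ 0.265, b = sin(fδ)/sin δ ≈ 0.892.
p = a·p₁ + b·p₂ ≈ (0.792, 0.608, -0.055); φ = arcsin(p_z) ≈ -3.18°, λ = atan2(p_y, p_x) ≈ 37.54°.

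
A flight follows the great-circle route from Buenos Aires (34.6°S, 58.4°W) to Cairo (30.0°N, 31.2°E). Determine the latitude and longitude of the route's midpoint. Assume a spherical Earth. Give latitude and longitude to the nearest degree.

≈ 3°S, 12°W

From cos δ = sin φ₁ sin φ₂ + cos φ₁ cos φ₂ cos Δλ, the central angle is δ ≈ 1.853 rad (106.2°).
Interpolate at f = 1/2 with slerp weights a = sin((1−f)δ)/sin δ ≈ 0.833, b = sin(fδ)/sin δ ≈ 0.833.
p = a·p₁ + b·p₂ ≈ (0.976, -0.210, -0.056); φ = arcsin(p_z) ≈ -3.24°, λ = atan2(p_y, p_x) ≈ -12.16°.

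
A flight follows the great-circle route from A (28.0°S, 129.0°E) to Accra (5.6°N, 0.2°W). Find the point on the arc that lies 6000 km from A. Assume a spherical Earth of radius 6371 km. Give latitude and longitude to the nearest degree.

≈ (28°S, 67°E)

The haversine formula gives a central angle δ ≈ 2.216 rad (127.0°) between the endpoints. The total great-circle distance is δ·R ≈ 2.216 × 6371 ≈ 14117 km, so the target fraction is f = 6000/14117 ≈ 0.425.
Interpolate at f ≈ 0.425 with slerp weights a = sin((1−f)δ)/sin δ ≈ 1.197, b = sin(fδ)/sin δ ≈ 1.012.
p = a·p₁ + b·p₂ ≈ (0.342, 0.818, -0.463); φ = arcsin(p_z) ≈ -27.59°, λ = atan2(p_y, p_x) ≈ 67.30°.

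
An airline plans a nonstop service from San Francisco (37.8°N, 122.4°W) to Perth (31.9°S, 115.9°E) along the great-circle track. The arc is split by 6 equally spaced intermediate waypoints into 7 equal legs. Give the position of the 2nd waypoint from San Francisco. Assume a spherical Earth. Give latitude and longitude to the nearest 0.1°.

From cos δ = sin φ₁ sin φ₂ + cos φ₁ cos φ₂ cos Δλ, the central angle is δ ≈ 2.314 rad (132.6°).
Interpolate at f = 2/7 with slerp weights a = sin((1−f)δ)/sin δ ≈ 1.353, b = sin(fδ)/sin δ ≈ 0.834.
p = a·p₁ + b·p₂ ≈ (-0.882, -0.266, 0.389); φ = arcsin(p_z) ≈ 22.88°, λ = atan2(p_y, p_x) ≈ -163.21°.

≈ (22.9°N, 163.2°W)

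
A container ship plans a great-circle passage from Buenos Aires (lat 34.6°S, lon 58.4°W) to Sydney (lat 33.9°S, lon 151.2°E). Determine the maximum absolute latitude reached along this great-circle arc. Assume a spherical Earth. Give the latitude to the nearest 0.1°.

The great circle lies in the plane with unit normal n̂ = (p₁ × p₂)/|p₁ × p₂|.
Here n̂_z ≈ -0.351; the vertex latitude is φ_max = arccos|n̂_z| ≈ 69.4°.
Check via Clairaut: cos φ_max = |cos φ₁| · sin C = cos(34.6°)·sin(154.7°) ≈ 0.351, again giving ≈ 69.4°.

≈ 69.4°S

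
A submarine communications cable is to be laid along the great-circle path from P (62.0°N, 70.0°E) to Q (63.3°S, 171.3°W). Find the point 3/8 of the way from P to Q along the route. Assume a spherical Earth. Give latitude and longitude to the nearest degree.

Write both endpoints as unit vectors p₁, p₂ with components (cos φ cos λ, cos φ sin λ, sin φ).
The central angle between the endpoints is δ = arccos(p₁·p₂) ≈ 2.668 rad (152.9°).
Interpolate at f = 3/8 with slerp weights a = sin((1−f)δ)/sin δ ≈ 2.184, b = sin(fδ)/sin δ ≈ 1.847.
p = a·p₁ + b·p₂ ≈ (-0.470, 0.838, 0.278); φ = arcsin(p_z) ≈ 16.15°, λ = atan2(p_y, p_x) ≈ 119.27°.

≈ (16°N, 119°E)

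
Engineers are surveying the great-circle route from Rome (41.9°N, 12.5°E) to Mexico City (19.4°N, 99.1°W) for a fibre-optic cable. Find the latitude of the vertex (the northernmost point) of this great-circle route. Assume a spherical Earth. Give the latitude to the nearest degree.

≈ 49°N

The great circle lies in the plane with unit normal n̂ = (p₁ × p₂)/|p₁ × p₂|.
Here n̂_z ≈ -0.653; the vertex latitude is φ_max = arccos|n̂_z| ≈ 49.2°.
Check via Clairaut: cos φ_max = |cos φ₁| · sin C = cos(41.9°)·sin(61.4°) ≈ 0.653, again giving ≈ 49.2°.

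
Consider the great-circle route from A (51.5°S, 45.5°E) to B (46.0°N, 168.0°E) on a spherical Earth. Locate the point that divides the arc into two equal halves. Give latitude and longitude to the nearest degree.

Write both endpoints as unit vectors p₁, p₂ with components (cos φ cos λ, cos φ sin λ, sin φ).
The central angle between the endpoints is δ = arccos(p₁·p₂) ≈ 2.490 rad (142.7°).
Interpolate at f = 1/2 with slerp weights a = sin((1−f)δ)/sin δ ≈ 1.563, b = sin(fδ)/sin δ ≈ 1.563.
p = a·p₁ + b·p₂ ≈ (-0.380, 0.920, -0.099); φ = arcsin(p_z) ≈ -5.67°, λ = atan2(p_y, p_x) ≈ 112.45°.

≈ (6°S, 112°E)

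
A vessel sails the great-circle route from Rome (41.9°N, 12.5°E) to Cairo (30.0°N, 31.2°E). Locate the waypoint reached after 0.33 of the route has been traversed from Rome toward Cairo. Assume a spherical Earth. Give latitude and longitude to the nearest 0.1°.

≈ 38.3°N, 19.3°E

Write both endpoints as unit vectors p₁, p₂ with components (cos φ cos λ, cos φ sin λ, sin φ).
The central angle between the endpoints is δ = arccos(p₁·p₂) ≈ 0.335 rad (19.2°).
Interpolate at f = 0.33 with slerp weights a = sin((1−f)δ)/sin δ ≈ 0.677, b = sin(fδ)/sin δ ≈ 0.336.
p = a·p₁ + b·p₂ ≈ (0.741, 0.260, 0.620); φ = arcsin(p_z) ≈ 38.31°, λ = atan2(p_y, p_x) ≈ 19.32°.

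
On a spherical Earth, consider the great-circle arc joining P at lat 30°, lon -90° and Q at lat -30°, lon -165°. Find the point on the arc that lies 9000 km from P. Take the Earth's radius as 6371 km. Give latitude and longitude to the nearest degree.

Convert each endpoint to a unit vector on the sphere (x = cos φ cos λ, y = cos φ sin λ, z = sin φ).
The central angle between the endpoints is δ = arccos(p₁·p₂) ≈ 1.627 rad (93.2°). The total great-circle distance is δ·R ≈ 1.627 × 6371 ≈ 10364 km, so the target fraction is f = 9000/10364 ≈ 0.868.
Interpolate at f ≈ 0.868 with slerp weights a = sin((1−f)δ)/sin δ ≈ 0.213, b = sin(fδ)/sin δ ≈ 0.989.
p = a·p₁ + b·p₂ ≈ (-0.827, -0.406, -0.388); φ = arcsin(p_z) ≈ -22.84°, λ = atan2(p_y, p_x) ≈ -153.87°.

≈ lat -23°, lon -154°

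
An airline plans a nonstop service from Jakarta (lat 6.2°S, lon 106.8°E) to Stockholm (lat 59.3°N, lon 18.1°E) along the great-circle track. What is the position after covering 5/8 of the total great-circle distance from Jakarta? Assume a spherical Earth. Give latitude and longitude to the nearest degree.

From cos δ = sin φ₁ sin φ₂ + cos φ₁ cos φ₂ cos Δλ, the central angle is δ ≈ 1.652 rad (94.7°).
Interpolate at f = 5/8 with slerp weights a = sin((1−f)δ)/sin δ ≈ 0.583, b = sin(fδ)/sin δ ≈ 0.862.
p = a·p₁ + b·p₂ ≈ (0.251, 0.691, 0.678); φ = arcsin(p_z) ≈ 42.68°, λ = atan2(p_y, p_x) ≈ 70.07°.

≈ lat 43°N, lon 70°E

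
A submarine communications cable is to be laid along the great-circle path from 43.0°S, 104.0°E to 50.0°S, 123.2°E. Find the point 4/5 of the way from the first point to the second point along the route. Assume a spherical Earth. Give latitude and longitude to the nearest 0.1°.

Write both endpoints as unit vectors p₁, p₂ with components (cos φ cos λ, cos φ sin λ, sin φ).
The central angle between the endpoints is δ = arccos(p₁·p₂) ≈ 0.260 rad (14.9°).
Interpolate at f = 4/5 with slerp weights a = sin((1−f)δ)/sin δ ≈ 0.202, b = sin(fδ)/sin δ ≈ 0.803.
p = a·p₁ + b·p₂ ≈ (-0.318, 0.576, -0.753); φ = arcsin(p_z) ≈ -48.87°, λ = atan2(p_y, p_x) ≈ 118.96°.

≈ 48.9°S, 119.0°E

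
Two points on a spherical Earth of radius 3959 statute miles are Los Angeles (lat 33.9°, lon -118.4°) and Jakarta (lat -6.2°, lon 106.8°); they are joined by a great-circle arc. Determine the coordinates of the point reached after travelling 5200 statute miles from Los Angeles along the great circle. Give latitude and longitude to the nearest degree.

Convert each endpoint to a unit vector on the sphere (x = cos φ cos λ, y = cos φ sin λ, z = sin φ).
The central angle between the endpoints is δ = arccos(p₁·p₂) ≈ 2.267 rad (129.9°). The total great-circle distance is δ·R ≈ 2.267 × 3959 ≈ 8977 mi, so the target fraction is f = 5200/8977 ≈ 0.579.
Interpolate at f ≈ 0.579 with slerp weights a = sin((1−f)δ)/sin δ ≈ 1.064, b = sin(fδ)/sin δ ≈ 1.261.
p = a·p₁ + b·p₂ ≈ (-0.782, 0.423, 0.457); φ = arcsin(p_z) ≈ 27.20°, λ = atan2(p_y, p_x) ≈ 151.57°.

≈ lat 27°, lon 152°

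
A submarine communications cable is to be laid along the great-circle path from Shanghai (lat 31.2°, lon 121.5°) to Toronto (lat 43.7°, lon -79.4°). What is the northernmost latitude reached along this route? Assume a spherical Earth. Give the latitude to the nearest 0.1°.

≈ 76.9°

The great circle lies in the plane with unit normal n̂ = (p₁ × p₂)/|p₁ × p₂|.
Here n̂_z ≈ +0.226; the vertex latitude is φ_max = arccos|n̂_z| ≈ 76.9°.
Check via Clairaut: cos φ_max = |cos φ₁| · sin C = cos(31.2°)·sin(15.3°) ≈ 0.226, again giving ≈ 76.9°.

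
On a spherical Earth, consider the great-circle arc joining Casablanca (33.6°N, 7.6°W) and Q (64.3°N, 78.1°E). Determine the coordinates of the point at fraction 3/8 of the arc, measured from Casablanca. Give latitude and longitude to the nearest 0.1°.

Write both endpoints as unit vectors p₁, p₂ with components (cos φ cos λ, cos φ sin λ, sin φ).
The central angle between the endpoints is δ = arccos(p₁·p₂) ≈ 1.017 rad (58.3°).
Interpolate at f = 3/8 with slerp weights a = sin((1−f)δ)/sin δ ≈ 0.698, b = sin(fδ)/sin δ ≈ 0.438.
p = a·p₁ + b·p₂ ≈ (0.615, 0.109, 0.781); φ = arcsin(p_z) ≈ 51.32°, λ = atan2(p_y, p_x) ≈ 10.03°.

≈ (51.3°N, 10.0°E)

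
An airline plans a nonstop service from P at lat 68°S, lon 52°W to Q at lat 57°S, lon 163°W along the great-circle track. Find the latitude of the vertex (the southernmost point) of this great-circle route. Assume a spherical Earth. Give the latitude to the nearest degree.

The great circle lies in the plane with unit normal n̂ = (p₁ × p₂)/|p₁ × p₂|.
Here n̂_z ≈ -0.268; the vertex latitude is φ_max = arccos|n̂_z| ≈ 74.4°.

≈ 74°S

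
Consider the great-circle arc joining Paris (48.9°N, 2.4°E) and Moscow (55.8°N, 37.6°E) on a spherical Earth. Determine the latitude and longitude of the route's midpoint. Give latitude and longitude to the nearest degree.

≈ 54°N, 19°E

Convert each endpoint to a unit vector on the sphere (x = cos φ cos λ, y = cos φ sin λ, z = sin φ).
The central angle between the endpoints is δ = arccos(p₁·p₂) ≈ 0.389 rad (22.3°).
Interpolate at f = 1/2 with slerp weights a = sin((1−f)δ)/sin δ ≈ 0.510, b = sin(fδ)/sin δ ≈ 0.510.
p = a·p₁ + b·p₂ ≈ (0.562, 0.189, 0.806); φ = arcsin(p_z) ≈ 53.66°, λ = atan2(p_y, p_x) ≈ 18.58°.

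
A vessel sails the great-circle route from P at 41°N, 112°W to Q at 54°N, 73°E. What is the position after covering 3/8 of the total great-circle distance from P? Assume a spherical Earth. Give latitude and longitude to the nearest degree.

≈ 73°N, 117°W

Write both endpoints as unit vectors p₁, p₂ with components (cos φ cos λ, cos φ sin λ, sin φ).
The central angle between the endpoints is δ = arccos(p₁·p₂) ≈ 1.482 rad (84.9°).
Interpolate at f = 3/8 with slerp weights a = sin((1−f)δ)/sin δ ≈ 0.802, b = sin(fδ)/sin δ ≈ 0.530.
p = a·p₁ + b·p₂ ≈ (-0.136, -0.264, 0.955); φ = arcsin(p_z) ≈ 72.74°, λ = atan2(p_y, p_x) ≈ -117.25°.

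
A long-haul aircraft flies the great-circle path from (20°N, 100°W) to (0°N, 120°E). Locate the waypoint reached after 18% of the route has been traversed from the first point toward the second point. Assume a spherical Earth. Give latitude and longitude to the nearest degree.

≈ (27°N, 126°W)

From cos δ = sin φ₁ sin φ₂ + cos φ₁ cos φ₂ cos Δλ, the central angle is δ ≈ 2.374 rad (136.0°).
Interpolate at f = 0.18 with slerp weights a = sin((1−f)δ)/sin δ ≈ 1.340, b = sin(fδ)/sin δ ≈ 0.597.
p = a·p₁ + b·p₂ ≈ (-0.517, -0.723, 0.458); φ = arcsin(p_z) ≈ 27.28°, λ = atan2(p_y, p_x) ≈ -125.59°.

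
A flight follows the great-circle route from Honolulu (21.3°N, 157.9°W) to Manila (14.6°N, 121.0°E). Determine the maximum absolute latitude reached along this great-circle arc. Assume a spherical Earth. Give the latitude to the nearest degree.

≈ 24°N

The great circle lies in the plane with unit normal n̂ = (p₁ × p₂)/|p₁ × p₂|.
Here n̂_z ≈ -0.916; the vertex latitude is φ_max = arccos|n̂_z| ≈ 23.7°.
Check via Clairaut: cos φ_max = |cos φ₁| · sin C = cos(21.3°)·sin(79.3°) ≈ 0.916, again giving ≈ 23.7°.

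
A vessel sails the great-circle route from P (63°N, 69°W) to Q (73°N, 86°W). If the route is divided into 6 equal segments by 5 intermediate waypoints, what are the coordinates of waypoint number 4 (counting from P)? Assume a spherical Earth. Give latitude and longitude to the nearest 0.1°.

≈ (69.9°N, 78.6°W)

Convert each endpoint to a unit vector on the sphere (x = cos φ cos λ, y = cos φ sin λ, z = sin φ).
The central angle between the endpoints is δ = arccos(p₁·p₂) ≈ 0.205 rad (11.8°).
Interpolate at f = 4/6 with slerp weights a = sin((1−f)δ)/sin δ ≈ 0.335, b = sin(fδ)/sin δ ≈ 0.669.
p = a·p₁ + b·p₂ ≈ (0.068, -0.337, 0.939); φ = arcsin(p_z) ≈ 69.87°, λ = atan2(p_y, p_x) ≈ -78.57°.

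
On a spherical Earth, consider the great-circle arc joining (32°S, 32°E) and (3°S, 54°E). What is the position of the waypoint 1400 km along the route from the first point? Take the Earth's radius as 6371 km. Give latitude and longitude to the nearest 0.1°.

≈ (22.1°S, 40.7°E)

The haversine formula gives a central angle δ ≈ 0.622 rad (35.6°) between the endpoints. The total great-circle distance is δ·R ≈ 0.622 × 6371 ≈ 3960 km, so the target fraction is f = 1400/3960 ≈ 0.354.
Interpolate at f ≈ 0.354 with slerp weights a = sin((1−f)δ)/sin δ ≈ 0.672, b = sin(fδ)/sin δ ≈ 0.374.
p = a·p₁ + b·p₂ ≈ (0.703, 0.604, -0.376); φ = arcsin(p_z) ≈ -22.06°, λ = atan2(p_y, p_x) ≈ 40.69°.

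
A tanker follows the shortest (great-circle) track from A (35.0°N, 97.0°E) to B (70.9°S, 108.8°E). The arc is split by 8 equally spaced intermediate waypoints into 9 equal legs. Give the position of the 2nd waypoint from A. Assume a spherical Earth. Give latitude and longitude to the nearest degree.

Write both endpoints as unit vectors p₁, p₂ with components (cos φ cos λ, cos φ sin λ, sin φ).
The central angle between the endpoints is δ = arccos(p₁·p₂) ≈ 1.854 rad (106.2°).
Interpolate at f = 2/9 with slerp weights a = sin((1−f)δ)/sin δ ≈ 1.033, b = sin(fδ)/sin δ ≈ 0.417.
p = a·p₁ + b·p₂ ≈ (-0.147, 0.969, 0.198); φ = arcsin(p_z) ≈ 11.44°, λ = atan2(p_y, p_x) ≈ 98.63°.

≈ (11°N, 99°E)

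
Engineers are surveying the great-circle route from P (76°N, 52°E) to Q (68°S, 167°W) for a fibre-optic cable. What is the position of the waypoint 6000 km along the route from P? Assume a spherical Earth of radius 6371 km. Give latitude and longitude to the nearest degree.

≈ (38°N, 145°E)

Write both endpoints as unit vectors p₁, p₂ with components (cos φ cos λ, cos φ sin λ, sin φ).
The central angle between the endpoints is δ = arccos(p₁·p₂) ≈ 2.896 rad (165.9°). The total great-circle distance is δ·R ≈ 2.896 × 6371 ≈ 18452 km, so the target fraction is f = 6000/18452 ≈ 0.325.
Interpolate at f ≈ 0.325 with slerp weights a = sin((1−f)δ)/sin δ ≈ 3.819, b = sin(fδ)/sin δ ≈ 3.330.
p = a·p₁ + b·p₂ ≈ (-0.647, 0.447, 0.618); φ = arcsin(p_z) ≈ 38.15°, λ = atan2(p_y, p_x) ≈ 145.33°.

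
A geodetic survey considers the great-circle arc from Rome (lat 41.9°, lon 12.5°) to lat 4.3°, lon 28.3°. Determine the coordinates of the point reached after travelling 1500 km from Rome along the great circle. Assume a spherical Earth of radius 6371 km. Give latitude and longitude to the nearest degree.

Write both endpoints as unit vectors p₁, p₂ with components (cos φ cos λ, cos φ sin λ, sin φ).
The central angle between the endpoints is δ = arccos(p₁·p₂) ≈ 0.701 rad (40.2°). The total great-circle distance is δ·R ≈ 0.701 × 6371 ≈ 4466 km, so the target fraction is f = 1500/4466 ≈ 0.336.
Interpolate at f ≈ 0.336 with slerp weights a = sin((1−f)δ)/sin δ ≈ 0.696, b = sin(fδ)/sin δ ≈ 0.362.
p = a·p₁ + b·p₂ ≈ (0.823, 0.283, 0.492); φ = arcsin(p_z) ≈ 29.47°, λ = atan2(p_y, p_x) ≈ 18.98°.

≈ lat 29°, lon 19°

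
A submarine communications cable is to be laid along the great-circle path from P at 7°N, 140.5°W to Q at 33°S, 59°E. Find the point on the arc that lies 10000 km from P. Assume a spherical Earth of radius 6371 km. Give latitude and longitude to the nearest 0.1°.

Write both endpoints as unit vectors p₁, p₂ with components (cos φ cos λ, cos φ sin λ, sin φ).
The central angle between the endpoints is δ = arccos(p₁·p₂) ≈ 2.589 rad (148.3°). The total great-circle distance is δ·R ≈ 2.589 × 6371 ≈ 16493 km, so the target fraction is f = 10000/16493 ≈ 0.606.
Interpolate at f ≈ 0.606 with slerp weights a = sin((1−f)δ)/sin δ ≈ 1.622, b = sin(fδ)/sin δ ≈ 1.904.
p = a·p₁ + b·p₂ ≈ (-0.420, 0.345, -0.840); φ = arcsin(p_z) ≈ -57.09°, λ = atan2(p_y, p_x) ≈ 140.57°.

≈ 57.1°S, 140.6°E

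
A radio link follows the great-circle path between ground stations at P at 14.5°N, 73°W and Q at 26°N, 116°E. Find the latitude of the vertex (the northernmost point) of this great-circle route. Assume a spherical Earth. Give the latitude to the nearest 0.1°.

The great circle lies in the plane with unit normal n̂ = (p₁ × p₂)/|p₁ × p₂|.
Here n̂_z ≈ -0.206; the vertex latitude is φ_max = arccos|n̂_z| ≈ 78.1°.
Check via Clairaut: cos φ_max = |cos φ₁| · sin C = cos(14.5°)·sin(12.3°) ≈ 0.206, again giving ≈ 78.1°.

≈ 78.1°N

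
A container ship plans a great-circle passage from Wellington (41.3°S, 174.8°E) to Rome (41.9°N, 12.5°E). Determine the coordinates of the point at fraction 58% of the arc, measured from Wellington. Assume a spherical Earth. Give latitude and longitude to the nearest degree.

≈ 11°N, 85°E

Write both endpoints as unit vectors p₁, p₂ with components (cos φ cos λ, cos φ sin λ, sin φ).
The central angle between the endpoints is δ = arccos(p₁·p₂) ≈ 2.911 rad (166.8°).
Interpolate at f = 0.58 with slerp weights a = sin((1−f)δ)/sin δ ≈ 4.108, b = sin(fδ)/sin δ ≈ 4.341.
p = a·p₁ + b·p₂ ≈ (0.080, 0.979, 0.187); φ = arcsin(p_z) ≈ 10.80°, λ = atan2(p_y, p_x) ≈ 85.30°.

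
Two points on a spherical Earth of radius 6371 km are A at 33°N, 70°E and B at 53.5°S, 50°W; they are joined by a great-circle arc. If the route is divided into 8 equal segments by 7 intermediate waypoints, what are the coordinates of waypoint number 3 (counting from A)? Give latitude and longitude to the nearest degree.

Convert each endpoint to a unit vector on the sphere (x = cos φ cos λ, y = cos φ sin λ, z = sin φ).
The central angle between the endpoints is δ = arccos(p₁·p₂) ≈ 2.328 rad (133.4°).
Interpolate at f = 3/8 with slerp weights a = sin((1−f)δ)/sin δ ≈ 1.367, b = sin(fδ)/sin δ ≈ 1.055.
p = a·p₁ + b·p₂ ≈ (0.796, 0.597, -0.103); φ = arcsin(p_z) ≈ -5.93°, λ = atan2(p_y, p_x) ≈ 36.88°.

≈ 6°S, 37°E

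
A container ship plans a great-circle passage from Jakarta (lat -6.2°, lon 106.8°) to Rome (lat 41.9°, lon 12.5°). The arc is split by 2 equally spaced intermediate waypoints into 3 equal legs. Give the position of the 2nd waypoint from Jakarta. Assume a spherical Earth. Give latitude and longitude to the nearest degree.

Convert each endpoint to a unit vector on the sphere (x = cos φ cos λ, y = cos φ sin λ, z = sin φ).
The central angle between the endpoints is δ = arccos(p₁·p₂) ≈ 1.699 rad (97.3°).
Interpolate at f = 2/3 with slerp weights a = sin((1−f)δ)/sin δ ≈ 0.541, b = sin(fδ)/sin δ ≈ 0.913.
p = a·p₁ + b·p₂ ≈ (0.508, 0.662, 0.551); φ = arcsin(p_z) ≈ 33.45°, λ = atan2(p_y, p_x) ≈ 52.49°.

≈ lat 33°, lon 52°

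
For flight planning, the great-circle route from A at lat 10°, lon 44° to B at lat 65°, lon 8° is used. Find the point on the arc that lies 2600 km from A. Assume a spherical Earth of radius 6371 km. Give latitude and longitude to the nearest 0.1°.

The haversine formula gives a central angle δ ≈ 1.054 rad (60.4°) between the endpoints. The total great-circle distance is δ·R ≈ 1.054 × 6371 ≈ 6715 km, so the target fraction is f = 2600/6715 ≈ 0.387.
Interpolate at f ≈ 0.387 with slerp weights a = sin((1−f)δ)/sin δ ≈ 0.692, b = sin(fδ)/sin δ ≈ 0.456.
p = a·p₁ + b·p₂ ≈ (0.681, 0.500, 0.534); φ = arcsin(p_z) ≈ 32.27°, λ = atan2(p_y, p_x) ≈ 36.29°.

≈ lat 32.3°, lon 36.3°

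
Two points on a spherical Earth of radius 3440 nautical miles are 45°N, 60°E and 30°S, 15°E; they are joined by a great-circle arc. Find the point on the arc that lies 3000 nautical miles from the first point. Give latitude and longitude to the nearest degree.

Convert each endpoint to a unit vector on the sphere (x = cos φ cos λ, y = cos φ sin λ, z = sin φ).
The central angle between the endpoints is δ = arccos(p₁·p₂) ≈ 1.491 rad (85.4°). The total great-circle distance is δ·R ≈ 1.491 × 3440 ≈ 5130 nmi, so the target fraction is f = 3000/5130 ≈ 0.585.
Interpolate at f ≈ 0.585 with slerp weights a = sin((1−f)δ)/sin δ ≈ 0.582, b = sin(fδ)/sin δ ≈ 0.768.
p = a·p₁ + b·p₂ ≈ (0.848, 0.529, 0.028); φ = arcsin(p_z) ≈ 1.58°, λ = atan2(p_y, p_x) ≈ 31.93°.

≈ 2°N, 32°E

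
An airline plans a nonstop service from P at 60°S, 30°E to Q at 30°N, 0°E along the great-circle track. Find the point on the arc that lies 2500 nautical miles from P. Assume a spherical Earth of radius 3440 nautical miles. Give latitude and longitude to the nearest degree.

The haversine formula gives a central angle δ ≈ 1.629 rad (93.3°) between the endpoints. The total great-circle distance is δ·R ≈ 1.629 × 3440 ≈ 5603 nmi, so the target fraction is f = 2500/5603 ≈ 0.446.
Interpolate at f ≈ 0.446 with slerp weights a = sin((1−f)δ)/sin δ ≈ 0.786, b = sin(fδ)/sin δ ≈ 0.666.
p = a·p₁ + b·p₂ ≈ (0.917, 0.196, -0.348); φ = arcsin(p_z) ≈ -20.36°, λ = atan2(p_y, p_x) ≈ 12.10°.

≈ 20°S, 12°E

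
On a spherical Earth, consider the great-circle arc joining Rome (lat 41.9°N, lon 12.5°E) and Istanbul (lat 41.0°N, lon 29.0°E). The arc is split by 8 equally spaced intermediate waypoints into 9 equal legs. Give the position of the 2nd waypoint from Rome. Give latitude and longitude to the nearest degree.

≈ lat 42°N, lon 16°E

Convert each endpoint to a unit vector on the sphere (x = cos φ cos λ, y = cos φ sin λ, z = sin φ).
The central angle between the endpoints is δ = arccos(p₁·p₂) ≈ 0.216 rad (12.4°).
Interpolate at f = 2/9 with slerp weights a = sin((1−f)δ)/sin δ ≈ 0.780, b = sin(fδ)/sin δ ≈ 0.224.
p = a·p₁ + b·p₂ ≈ (0.715, 0.208, 0.668); φ = arcsin(p_z) ≈ 41.91°, λ = atan2(p_y, p_x) ≈ 16.20°.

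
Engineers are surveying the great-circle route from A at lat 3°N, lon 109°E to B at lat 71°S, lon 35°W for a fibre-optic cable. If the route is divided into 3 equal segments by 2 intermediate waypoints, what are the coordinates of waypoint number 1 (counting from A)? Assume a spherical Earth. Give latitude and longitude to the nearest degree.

≈ lat 32°S, lon 101°E

The haversine formula gives a central angle δ ≈ 1.889 rad (108.2°) between the endpoints.
Interpolate at f = 1/3 with slerp weights a = sin((1−f)δ)/sin δ ≈ 1.002, b = sin(fδ)/sin δ ≈ 0.620.
p = a·p₁ + b·p₂ ≈ (-0.160, 0.830, -0.534); φ = arcsin(p_z) ≈ -32.25°, λ = atan2(p_y, p_x) ≈ 100.94°.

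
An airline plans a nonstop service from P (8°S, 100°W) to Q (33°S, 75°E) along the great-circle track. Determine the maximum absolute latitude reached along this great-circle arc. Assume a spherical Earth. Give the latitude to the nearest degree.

≈ 84°S

The great circle lies in the plane with unit normal n̂ = (p₁ × p₂)/|p₁ × p₂|.
Here n̂_z ≈ +0.110; the vertex latitude is φ_max = arccos|n̂_z| ≈ 83.7°.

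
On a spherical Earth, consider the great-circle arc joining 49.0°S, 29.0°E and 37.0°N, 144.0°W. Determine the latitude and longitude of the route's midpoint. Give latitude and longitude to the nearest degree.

≈ 42°S, 116°W

Convert each endpoint to a unit vector on the sphere (x = cos φ cos λ, y = cos φ sin λ, z = sin φ).
The central angle between the endpoints is δ = arccos(p₁·p₂) ≈ 2.914 rad (167.0°).
Interpolate at f = 1/2 with slerp weights a = sin((1−f)δ)/sin δ ≈ 4.406, b = sin(fδ)/sin δ ≈ 4.406.
p = a·p₁ + b·p₂ ≈ (-0.319, -0.667, -0.674); φ = arcsin(p_z) ≈ -42.35°, λ = atan2(p_y, p_x) ≈ -115.53°.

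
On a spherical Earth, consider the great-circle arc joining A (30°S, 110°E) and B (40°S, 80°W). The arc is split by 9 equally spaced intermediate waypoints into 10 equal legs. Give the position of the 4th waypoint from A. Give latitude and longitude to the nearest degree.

Write both endpoints as unit vectors p₁, p₂ with components (cos φ cos λ, cos φ sin λ, sin φ).
The central angle between the endpoints is δ = arccos(p₁·p₂) ≈ 1.909 rad (109.4°).
Interpolate at f = 4/10 with slerp weights a = sin((1−f)δ)/sin δ ≈ 0.966, b = sin(fδ)/sin δ ≈ 0.733.
p = a·p₁ + b·p₂ ≈ (-0.189, 0.233, -0.954); φ = arcsin(p_z) ≈ -72.57°, λ = atan2(p_y, p_x) ≈ 129.00°.

≈ (73°S, 129°E)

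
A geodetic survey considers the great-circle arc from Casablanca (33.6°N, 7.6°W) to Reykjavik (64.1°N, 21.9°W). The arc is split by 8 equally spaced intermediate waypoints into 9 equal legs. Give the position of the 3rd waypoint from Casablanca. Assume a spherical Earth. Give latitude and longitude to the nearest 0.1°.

≈ 43.9°N, 10.6°W

From cos δ = sin φ₁ sin φ₂ + cos φ₁ cos φ₂ cos Δλ, the central angle is δ ≈ 0.554 rad (31.7°).
Interpolate at f = 3/9 with slerp weights a = sin((1−f)δ)/sin δ ≈ 0.686, b = sin(fδ)/sin δ ≈ 0.349.
p = a·p₁ + b·p₂ ≈ (0.708, -0.132, 0.694); φ = arcsin(p_z) ≈ 43.92°, λ = atan2(p_y, p_x) ≈ -10.60°.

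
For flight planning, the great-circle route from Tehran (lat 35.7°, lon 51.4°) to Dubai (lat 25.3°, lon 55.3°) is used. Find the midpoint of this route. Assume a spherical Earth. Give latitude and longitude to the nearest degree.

Convert each endpoint to a unit vector on the sphere (x = cos φ cos λ, y = cos φ sin λ, z = sin φ).
The central angle between the endpoints is δ = arccos(p₁·p₂) ≈ 0.191 rad (10.9°).
Interpolate at f = 1/2 with slerp weights a = sin((1−f)δ)/sin δ ≈ 0.502, b = sin(fδ)/sin δ ≈ 0.502.
p = a·p₁ + b·p₂ ≈ (0.513, 0.692, 0.508); φ = arcsin(p_z) ≈ 30.51°, λ = atan2(p_y, p_x) ≈ 53.45°.

≈ lat 31°, lon 53°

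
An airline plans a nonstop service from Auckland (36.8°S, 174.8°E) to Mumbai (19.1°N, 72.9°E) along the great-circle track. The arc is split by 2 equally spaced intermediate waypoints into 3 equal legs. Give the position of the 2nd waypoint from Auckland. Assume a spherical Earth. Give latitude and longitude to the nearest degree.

≈ 3°S, 103°E

Write both endpoints as unit vectors p₁, p₂ with components (cos φ cos λ, cos φ sin λ, sin φ).
The central angle between the endpoints is δ = arccos(p₁·p₂) ≈ 1.931 rad (110.6°).
Interpolate at f = 2/3 with slerp weights a = sin((1−f)δ)/sin δ ≈ 0.641, b = sin(fδ)/sin δ ≈ 1.026.
p = a·p₁ + b·p₂ ≈ (-0.226, 0.973, -0.048); φ = arcsin(p_z) ≈ -2.77°, λ = atan2(p_y, p_x) ≈ 103.09°.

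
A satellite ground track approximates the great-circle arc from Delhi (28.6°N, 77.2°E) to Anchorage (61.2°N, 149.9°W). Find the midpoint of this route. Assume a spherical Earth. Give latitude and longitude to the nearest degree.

Convert each endpoint to a unit vector on the sphere (x = cos φ cos λ, y = cos φ sin λ, z = sin φ).
The central angle between the endpoints is δ = arccos(p₁·p₂) ≈ 1.439 rad (82.4°).
Interpolate at f = 1/2 with slerp weights a = sin((1−f)δ)/sin δ ≈ 0.665, b = sin(fδ)/sin δ ≈ 0.665.
p = a·p₁ + b·p₂ ≈ (-0.148, 0.409, 0.901); φ = arcsin(p_z) ≈ 64.25°, λ = atan2(p_y, p_x) ≈ 109.88°.

≈ 64°N, 110°E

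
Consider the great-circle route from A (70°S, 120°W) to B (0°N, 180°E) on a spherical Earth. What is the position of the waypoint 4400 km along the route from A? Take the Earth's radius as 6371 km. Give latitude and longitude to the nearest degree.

≈ (38°S, 166°W)

The haversine formula gives a central angle δ ≈ 1.399 rad (80.2°) between the endpoints. The total great-circle distance is δ·R ≈ 1.399 × 6371 ≈ 8913 km, so the target fraction is f = 4400/8913 ≈ 0.494.
Interpolate at f ≈ 0.494 with slerp weights a = sin((1−f)δ)/sin δ ≈ 0.660, b = sin(fδ)/sin δ ≈ 0.647.
p = a·p₁ + b·p₂ ≈ (-0.759, -0.196, -0.620); φ = arcsin(p_z) ≈ -38.35°, λ = atan2(p_y, p_x) ≈ -165.56°.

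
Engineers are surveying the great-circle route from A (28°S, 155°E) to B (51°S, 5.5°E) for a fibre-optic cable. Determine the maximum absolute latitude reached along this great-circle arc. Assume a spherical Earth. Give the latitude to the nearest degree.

≈ 74°S

The great circle lies in the plane with unit normal n̂ = (p₁ × p₂)/|p₁ × p₂|.
Here n̂_z ≈ -0.284; the vertex latitude is φ_max = arccos|n̂_z| ≈ 73.5°.
Check via Clairaut: cos φ_max = |cos φ₁| · sin C = cos(28.0°)·sin(161.2°) ≈ 0.284, again giving ≈ 73.5°.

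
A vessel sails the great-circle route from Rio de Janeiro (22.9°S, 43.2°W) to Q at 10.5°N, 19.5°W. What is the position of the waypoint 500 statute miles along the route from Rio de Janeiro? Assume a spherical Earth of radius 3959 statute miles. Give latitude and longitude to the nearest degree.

≈ 17°S, 39°W

Write both endpoints as unit vectors p₁, p₂ with components (cos φ cos λ, cos φ sin λ, sin φ).
The central angle between the endpoints is δ = arccos(p₁·p₂) ≈ 0.710 rad (40.7°). The total great-circle distance is δ·R ≈ 0.710 × 3959 ≈ 2810 mi, so the target fraction is f = 500/2810 ≈ 0.178.
Interpolate at f ≈ 0.178 with slerp weights a = sin((1−f)δ)/sin δ ≈ 0.845, b = sin(fδ)/sin δ ≈ 0.193.
p = a·p₁ + b·p₂ ≈ (0.747, -0.597, -0.294); φ = arcsin(p_z) ≈ -17.08°, λ = atan2(p_y, p_x) ≈ -38.62°.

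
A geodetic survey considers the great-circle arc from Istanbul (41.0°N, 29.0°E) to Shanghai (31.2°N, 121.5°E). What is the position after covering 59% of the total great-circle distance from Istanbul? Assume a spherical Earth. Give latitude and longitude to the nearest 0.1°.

≈ 45.0°N, 88.0°E

Write both endpoints as unit vectors p₁, p₂ with components (cos φ cos λ, cos φ sin λ, sin φ).
The central angle between the endpoints is δ = arccos(p₁·p₂) ≈ 1.254 rad (71.8°).
Interpolate at f = 0.59 with slerp weights a = sin((1−f)δ)/sin δ ≈ 0.518, b = sin(fδ)/sin δ ≈ 0.709.
p = a·p₁ + b·p₂ ≈ (0.025, 0.707, 0.707); φ = arcsin(p_z) ≈ 44.99°, λ = atan2(p_y, p_x) ≈ 88.01°.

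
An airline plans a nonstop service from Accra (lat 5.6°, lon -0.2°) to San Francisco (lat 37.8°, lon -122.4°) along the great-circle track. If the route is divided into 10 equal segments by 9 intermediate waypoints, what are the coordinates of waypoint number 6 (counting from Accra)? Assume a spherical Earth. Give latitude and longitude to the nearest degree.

The haversine formula gives a central angle δ ≈ 1.938 rad (111.1°) between the endpoints.
Interpolate at f = 6/10 with slerp weights a = sin((1−f)δ)/sin δ ≈ 0.750, b = sin(fδ)/sin δ ≈ 0.984.
p = a·p₁ + b·p₂ ≈ (0.330, -0.659, 0.676); φ = arcsin(p_z) ≈ 42.54°, λ = atan2(p_y, p_x) ≈ -63.40°.

≈ lat 43°, lon -63°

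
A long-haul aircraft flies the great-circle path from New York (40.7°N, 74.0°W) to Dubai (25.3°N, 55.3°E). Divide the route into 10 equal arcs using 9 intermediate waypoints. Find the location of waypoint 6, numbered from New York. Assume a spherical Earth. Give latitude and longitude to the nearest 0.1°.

Write both endpoints as unit vectors p₁, p₂ with components (cos φ cos λ, cos φ sin λ, sin φ).
The central angle between the endpoints is δ = arccos(p₁·p₂) ≈ 1.727 rad (98.9°).
Interpolate at f = 6/10 with slerp weights a = sin((1−f)δ)/sin δ ≈ 0.645, b = sin(fδ)/sin δ ≈ 0.871.
p = a·p₁ + b·p₂ ≈ (0.583, 0.177, 0.793); φ = arcsin(p_z) ≈ 52.45°, λ = atan2(p_y, p_x) ≈ 16.92°.

≈ (52.4°N, 16.9°E)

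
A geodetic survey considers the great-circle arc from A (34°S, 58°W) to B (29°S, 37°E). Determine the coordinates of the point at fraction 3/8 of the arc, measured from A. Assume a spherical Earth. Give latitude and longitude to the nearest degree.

≈ (42°S, 22°W)

Convert each endpoint to a unit vector on the sphere (x = cos φ cos λ, y = cos φ sin λ, z = sin φ).
The central angle between the endpoints is δ = arccos(p₁·p₂) ≈ 1.361 rad (78.0°).
Interpolate at f = 3/8 with slerp weights a = sin((1−f)δ)/sin δ ≈ 0.769, b = sin(fδ)/sin δ ≈ 0.500.
p = a·p₁ + b·p₂ ≈ (0.687, -0.277, -0.672); φ = arcsin(p_z) ≈ -42.22°, λ = atan2(p_y, p_x) ≈ -22.00°.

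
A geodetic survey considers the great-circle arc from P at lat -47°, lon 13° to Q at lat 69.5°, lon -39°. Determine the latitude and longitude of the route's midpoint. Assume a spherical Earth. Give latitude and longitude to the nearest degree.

Convert each endpoint to a unit vector on the sphere (x = cos φ cos λ, y = cos φ sin λ, z = sin φ).
The central angle between the endpoints is δ = arccos(p₁·p₂) ≈ 2.139 rad (122.5°).
Interpolate at f = 1/2 with slerp weights a = sin((1−f)δ)/sin δ ≈ 1.040, b = sin(fδ)/sin δ ≈ 1.040.
p = a·p₁ + b·p₂ ≈ (0.974, -0.070, 0.214); φ = arcsin(p_z) ≈ 12.33°, λ = atan2(p_y, p_x) ≈ -4.09°.

≈ lat 12°, lon -4°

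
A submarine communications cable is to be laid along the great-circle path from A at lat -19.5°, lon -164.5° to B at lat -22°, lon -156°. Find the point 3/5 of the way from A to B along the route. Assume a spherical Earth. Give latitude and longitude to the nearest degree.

The haversine formula gives a central angle δ ≈ 0.145 rad (8.3°) between the endpoints.
Interpolate at f = 3/5 with slerp weights a = sin((1−f)δ)/sin δ ≈ 0.401, b = sin(fδ)/sin δ ≈ 0.601.
p = a·p₁ + b·p₂ ≈ (-0.874, -0.328, -0.359); φ = arcsin(p_z) ≈ -21.05°, λ = atan2(p_y, p_x) ≈ -159.43°.

≈ lat -21°, lon -159°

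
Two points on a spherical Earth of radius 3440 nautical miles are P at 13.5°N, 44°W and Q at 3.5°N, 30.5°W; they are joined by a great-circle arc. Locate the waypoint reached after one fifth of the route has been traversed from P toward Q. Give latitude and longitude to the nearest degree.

≈ 12°N, 41°W

The haversine formula gives a central angle δ ≈ 0.291 rad (16.7°) between the endpoints.
Interpolate at f = 1/5 with slerp weights a = sin((1−f)δ)/sin δ ≈ 0.804, b = sin(fδ)/sin δ ≈ 0.203.
p = a·p₁ + b·p₂ ≈ (0.737, -0.646, 0.200); φ = arcsin(p_z) ≈ 11.54°, λ = atan2(p_y, p_x) ≈ -41.24°.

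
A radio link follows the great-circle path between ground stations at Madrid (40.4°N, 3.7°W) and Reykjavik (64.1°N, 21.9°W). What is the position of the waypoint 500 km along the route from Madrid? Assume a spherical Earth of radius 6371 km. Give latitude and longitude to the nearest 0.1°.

Write both endpoints as unit vectors p₁, p₂ with components (cos φ cos λ, cos φ sin λ, sin φ).
The central angle between the endpoints is δ = arccos(p₁·p₂) ≈ 0.453 rad (26.0°). The total great-circle distance is δ·R ≈ 0.453 × 6371 ≈ 2888 km, so the target fraction is f = 500/2888 ≈ 0.173.
Interpolate at f ≈ 0.173 with slerp weights a = sin((1−f)δ)/sin δ ≈ 0.836, b = sin(fδ)/sin δ ≈ 0.179.
p = a·p₁ + b·p₂ ≈ (0.708, -0.070, 0.703); φ = arcsin(p_z) ≈ 44.66°, λ = atan2(p_y, p_x) ≈ -5.67°.

≈ 44.7°N, 5.7°W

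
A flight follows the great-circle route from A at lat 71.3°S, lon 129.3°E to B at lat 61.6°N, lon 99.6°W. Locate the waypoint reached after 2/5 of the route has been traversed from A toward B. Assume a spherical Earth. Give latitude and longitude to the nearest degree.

≈ lat 26°S, lon 148°W

The haversine formula gives a central angle δ ≈ 2.775 rad (159.0°) between the endpoints.
Interpolate at f = 2/5 with slerp weights a = sin((1−f)δ)/sin δ ≈ 2.776, b = sin(fδ)/sin δ ≈ 2.497.
p = a·p₁ + b·p₂ ≈ (-0.762, -0.482, -0.433); φ = arcsin(p_z) ≈ -25.63°, λ = atan2(p_y, p_x) ≈ -147.65°.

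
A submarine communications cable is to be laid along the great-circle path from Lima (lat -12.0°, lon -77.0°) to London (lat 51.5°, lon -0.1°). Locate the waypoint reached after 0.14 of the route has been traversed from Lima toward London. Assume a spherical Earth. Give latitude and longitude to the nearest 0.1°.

≈ lat -1.7°, lon -69.3°

Convert each endpoint to a unit vector on the sphere (x = cos φ cos λ, y = cos φ sin λ, z = sin φ).
The central angle between the endpoints is δ = arccos(p₁·p₂) ≈ 1.596 rad (91.4°).
Interpolate at f = 0.14 with slerp weights a = sin((1−f)δ)/sin δ ≈ 0.981, b = sin(fδ)/sin δ ≈ 0.222.
p = a·p₁ + b·p₂ ≈ (0.354, -0.935, -0.030); φ = arcsin(p_z) ≈ -1.75°, λ = atan2(p_y, p_x) ≈ -69.28°.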